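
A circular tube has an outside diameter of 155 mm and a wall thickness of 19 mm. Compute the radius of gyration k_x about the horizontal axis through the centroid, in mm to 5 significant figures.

k_x ≈ 48.550 mm

Break the section into simple shapes (no overlaps), measuring from the bottom-left corner of the bounding box.
Outer circle: ⌀155, A = 18869.19 mm², y = 77.5 mm, Ī = 28 333 269 mm⁴.
Bore (subtracted): ⌀117, A = 10751.32 mm², y = 77.5 mm, Ī = 9 198 422 mm⁴.
By symmetry the centroid is at mid-height, ȳ = 77.5 mm.
All pieces are centred on the horizontal axis through the centroid, so I = ΣĪ (holes subtracted) = 19 134 847 mm⁴.
Radius of gyration: k = √(I/A) = √(19 134 847 / 8117.875) = 48.55023 mm.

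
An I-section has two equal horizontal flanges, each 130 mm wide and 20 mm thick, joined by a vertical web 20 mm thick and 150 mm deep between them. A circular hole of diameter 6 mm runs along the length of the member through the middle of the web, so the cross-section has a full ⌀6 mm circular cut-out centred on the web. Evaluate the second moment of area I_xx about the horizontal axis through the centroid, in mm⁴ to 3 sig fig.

I_xx ≈ 4.34 × 10⁷ mm⁴

Split into non-overlapping primitives; take the origin at the lower-left of the bounding box.
Bottom flange: 130 × 20, A = 2 600 mm², y = 10 mm, Ī = 86 667 mm⁴.
Web: 20 × 150, A = 3 000 mm², y = 95 mm, Ī = 5 625 000 mm⁴.
Top flange: 130 × 20, A = 2 600 mm², y = 180 mm, Ī = 86 667 mm⁴.
Hole (subtracted): ⌀6, A = 28.274 mm², y = 95 mm, Ī = 63.617 mm⁴.
By symmetry the centroid is at mid-height, ȳ = 95 mm.
Transfer each piece to the horizontal axis through the centroid using Ī + A·d² with d = y − 95:
  bottom flange: d = -85 mm → contributes +18 871 667 mm⁴
  web: d = 0 mm → contributes +5 625 000 mm⁴
  top flange: d = 85 mm → contributes +18 871 667 mm⁴
  hole: d = 0 mm → contributes −63.617 mm⁴
Total I = 43 368 270 mm⁴.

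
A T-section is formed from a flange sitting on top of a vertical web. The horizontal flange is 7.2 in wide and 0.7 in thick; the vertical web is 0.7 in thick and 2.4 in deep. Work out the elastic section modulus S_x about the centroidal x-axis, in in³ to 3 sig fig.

S_x ≈ 1.71 in³

Split into non-overlapping primitives; take the origin at the lower-left of the bounding box.
Flange: 7.2 × 0.7, A = 5.04 in², y = 2.75 in, Ī = 0.2058 in⁴.
Web: 0.7 × 2.4, A = 1.68 in², y = 1.2 in, Ī = 0.8064 in⁴.
Centroid: ȳ = ΣA·y / ΣA = 2.3625 in.
Transfer each piece to the centroidal x-axis using Ī + A·d² with d = y − 2.3625:
  flange: d = 0.3875 in → contributes +0.96259 in⁴
  web: d = -1.1625 in → contributes +3.0768 in⁴
Total I = 4.0394 in⁴.
Extreme fibre distance c = 2.3625 in; S = I/c = 1.7098 in³.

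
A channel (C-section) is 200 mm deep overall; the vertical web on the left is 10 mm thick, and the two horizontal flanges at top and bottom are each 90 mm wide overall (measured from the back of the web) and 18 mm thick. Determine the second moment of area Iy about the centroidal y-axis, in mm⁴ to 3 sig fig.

Iy ≈ 3.94 × 10⁶ mm⁴

Treat the section as a set of non-overlapping primitives; coordinates are from the bounding-box lower-left.
Web: 10 × 200, A = 2 000 mm², x = 5 mm, Ī = 16 667 mm⁴.
Top flange (beyond web): 80 × 18, A = 1 440 mm², x = 50 mm, Ī = 768 000 mm⁴.
Bottom flange (beyond web): 80 × 18, A = 1 440 mm², x = 50 mm, Ī = 768 000 mm⁴.
Centroid: x̄ = ΣA·x / ΣA = 31.557 mm.
Transfer each piece to the centroidal y-axis using Ī + A·d² with d = x − 31.557:
  web: d = -26.557 mm → contributes +1 427 255 mm⁴
  top flange (beyond web): d = 18.443 mm → contributes +1 257 788 mm⁴
  bottom flange (beyond web): d = 18.443 mm → contributes +1 257 788 mm⁴
Total I = 3 942 831 mm⁴.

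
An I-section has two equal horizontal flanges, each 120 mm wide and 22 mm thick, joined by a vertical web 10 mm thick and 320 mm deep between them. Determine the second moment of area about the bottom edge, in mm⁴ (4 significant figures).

I_base ≈ 4.628 × 10⁸ mm⁴

Split into non-overlapping primitives; take the origin at the lower-left of the bounding box.
Bottom flange: 120 × 22, A = 2 640 mm², y = 11 mm, Ī = 106 480 mm⁴.
Web: 10 × 320, A = 3 200 mm², y = 182 mm, Ī = 27 306 667 mm⁴.
Top flange: 120 × 22, A = 2 640 mm², y = 353 mm, Ī = 106 480 mm⁴.
Transfer each piece to the base of the section using Ī + A·d² with d = y − 0:
  bottom flange: d = 11 mm → contributes +425 920 mm⁴
  web: d = 182 mm → contributes +133 303 467 mm⁴
  top flange: d = 353 mm → contributes +329 074 240 mm⁴
Total I = 462 803 627 mm⁴.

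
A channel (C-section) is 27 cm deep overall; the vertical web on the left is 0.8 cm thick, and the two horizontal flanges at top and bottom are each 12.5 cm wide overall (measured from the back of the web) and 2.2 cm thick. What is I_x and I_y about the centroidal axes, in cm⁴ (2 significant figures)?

I_x ≈ 9200 cm⁴, I_y ≈ 1200 cm⁴

Split into non-overlapping primitives; take the origin at the lower-left of the bounding box.
Web: 0.8 × 27, A = 21.6 cm², y = 13.5 cm, Ī = 1 312 cm⁴.
Top flange (beyond web): 11.7 × 2.2, A = 25.74 cm², y = 25.9 cm, Ī = 10.38 cm⁴.
Bottom flange (beyond web): 11.7 × 2.2, A = 25.74 cm², y = 1.1 cm, Ī = 10.38 cm⁴.
By symmetry the centroid is at mid-height, ȳ = 13.5 cm.
Transfer each piece to the centroidal x-axis using Ī + A·d² with d = y − 13.5:
  web: d = 0 cm → contributes +1 312 cm⁴
  top flange (beyond web): d = 12.4 cm → contributes +3 968 cm⁴
  bottom flange (beyond web): d = -12.4 cm → contributes +3 968 cm⁴
Total I = 9 249 cm⁴.
For the y-axis: x̄ = 4.803 cm.
Repeating about the centroidal y-axis gives I_y = 1 183 cm⁴.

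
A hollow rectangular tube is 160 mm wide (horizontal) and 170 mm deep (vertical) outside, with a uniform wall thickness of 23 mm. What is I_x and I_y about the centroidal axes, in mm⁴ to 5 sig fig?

I_x ≈ 4.7394 × 10⁷ mm⁴, I_y ≈ 4.2717 × 10⁷ mm⁴

Treat the section as a set of non-overlapping primitives; coordinates are from the bounding-box lower-left.
Outer rectangle: 160 × 170, A = 27 200 mm², y = 85 mm, Ī = 65 506 667 mm⁴.
Inner void (subtracted): 114 × 124, A = 14 136 mm², y = 85 mm, Ī = 18 112 928 mm⁴.
By symmetry the centroid is at mid-height, ȳ = 85 mm.
All pieces are centred on the centroidal x-axis, so I = ΣĪ (holes subtracted) = 47 393 739 mm⁴.
Repeating about the centroidal y-axis gives I_y = 42 717 379 mm⁴.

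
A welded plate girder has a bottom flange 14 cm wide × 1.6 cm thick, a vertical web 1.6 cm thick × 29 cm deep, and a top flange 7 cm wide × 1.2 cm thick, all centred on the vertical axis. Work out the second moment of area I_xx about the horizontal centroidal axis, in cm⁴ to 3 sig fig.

Break the section into simple shapes (no overlaps), measuring from the bottom-left corner of the bounding box.
Bottom plate: 14 × 1.6, A = 22.4 cm², y = 0.8 cm, Ī = 4.7787 cm⁴.
Web plate: 1.6 × 29, A = 46.4 cm², y = 16.1 cm, Ī = 3251.9 cm⁴.
Top plate: 7 × 1.2, A = 8.4 cm², y = 31.2 cm, Ī = 1.008 cm⁴.
Centroid: ȳ = ΣA·y / ΣA = 13.304 cm.
Transfer each piece to the horizontal centroidal axis using Ī + A·d² with d = y − 13.304:
  bottom plate: d = -12.504 cm → contributes +3506.8 cm⁴
  web plate: d = 2.7964 cm → contributes +3614.7 cm⁴
  top plate: d = 17.896 cm → contributes +2691.4 cm⁴
Total I = 9812.9 cm⁴.

I_xx ≈ 9810 cm⁴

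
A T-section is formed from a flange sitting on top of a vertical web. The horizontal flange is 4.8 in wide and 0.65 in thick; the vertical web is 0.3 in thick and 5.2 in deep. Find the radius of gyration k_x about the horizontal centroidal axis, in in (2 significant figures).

Split into non-overlapping primitives; take the origin at the lower-left of the bounding box.
Flange: 4.8 × 0.65, A = 3.12 in², y = 5.525 in, Ī = 0.1099 in⁴.
Web: 0.3 × 5.2, A = 1.56 in², y = 2.6 in, Ī = 3.515 in⁴.
Centroid: ȳ = ΣA·y / ΣA = 4.55 in.
Transfer each piece to the horizontal centroidal axis using Ī + A·d² with d = y − 4.55:
  flange: d = 0.975 in → contributes +3.076 in⁴
  web: d = -1.95 in → contributes +9.447 in⁴
Total I = 12.52 in⁴.
Radius of gyration: k = √(I/A) = √(12.52 / 4.68) = 1.636 in.

k_x ≈ 1.6 in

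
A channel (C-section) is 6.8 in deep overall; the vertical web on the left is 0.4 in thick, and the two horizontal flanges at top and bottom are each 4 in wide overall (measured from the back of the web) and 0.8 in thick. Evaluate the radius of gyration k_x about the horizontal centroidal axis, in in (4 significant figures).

Treat the section as a set of non-overlapping primitives; coordinates are from the bounding-box lower-left.
Web: 0.4 × 6.8, A = 2.72 in², y = 3.4 in, Ī = 10.4811 in⁴.
Top flange (beyond web): 3.6 × 0.8, A = 2.88 in², y = 6.4 in, Ī = 0.1536 in⁴.
Bottom flange (beyond web): 3.6 × 0.8, A = 2.88 in², y = 0.4 in, Ī = 0.1536 in⁴.
By symmetry the centroid is at mid-height, ȳ = 3.4 in.
Transfer each piece to the horizontal centroidal axis using Ī + A·d² with d = y − 3.4:
  web: d = 0 in → contributes +10.4811 in⁴
  top flange (beyond web): d = 3 in → contributes +26.0736 in⁴
  bottom flange (beyond web): d = -3 in → contributes +26.0736 in⁴
Total I = 62.6283 in⁴.
Radius of gyration: k = √(I/A) = √(62.6283 / 8.48) = 2.71761 in.

k_x ≈ 2.718 in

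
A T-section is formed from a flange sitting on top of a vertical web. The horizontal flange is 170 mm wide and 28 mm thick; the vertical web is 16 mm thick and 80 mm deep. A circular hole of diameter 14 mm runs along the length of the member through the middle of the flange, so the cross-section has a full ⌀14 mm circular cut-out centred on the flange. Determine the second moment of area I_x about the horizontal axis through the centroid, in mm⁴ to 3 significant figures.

Split into non-overlapping primitives; take the origin at the lower-left of the bounding box.
Flange: 170 × 28, A = 4 760 mm², y = 94 mm, Ī = 310 987 mm⁴.
Web: 16 × 80, A = 1 280 mm², y = 40 mm, Ī = 682 667 mm⁴.
Hole (subtracted): ⌀14, A = 153.94 mm², y = 94 mm, Ī = 1885.7 mm⁴.
Centroid: ȳ = ΣA·y / ΣA = 82.257 mm.
Transfer each piece to the horizontal axis through the centroid using Ī + A·d² with d = y − 82.257:
  flange: d = 11.743 mm → contributes +967 381 mm⁴
  web: d = -42.257 mm → contributes +2 968 304 mm⁴
  hole: d = 11.743 mm → contributes −23 113 mm⁴
Total I = 3 912 572 mm⁴.

I_x ≈ 3.91 × 10⁶ mm⁴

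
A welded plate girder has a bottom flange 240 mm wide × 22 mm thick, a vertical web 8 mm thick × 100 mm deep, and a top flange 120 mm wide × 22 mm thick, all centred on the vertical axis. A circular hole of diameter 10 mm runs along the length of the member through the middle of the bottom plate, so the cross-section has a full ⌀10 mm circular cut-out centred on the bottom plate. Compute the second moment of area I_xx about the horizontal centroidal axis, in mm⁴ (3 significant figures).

Break the section into simple shapes (no overlaps), measuring from the bottom-left corner of the bounding box.
Bottom plate: 240 × 22, A = 5 280 mm², y = 11 mm, Ī = 212 960 mm⁴.
Web plate: 8 × 100, A = 800 mm², y = 72 mm, Ī = 666 667 mm⁴.
Top plate: 120 × 22, A = 2 640 mm², y = 133 mm, Ī = 106 480 mm⁴.
Hole (subtracted): ⌀10, A = 78.54 mm², y = 11 mm, Ī = 490.87 mm⁴.
Centroid: ȳ = ΣA·y / ΣA = 53.919 mm.
Transfer each piece to the horizontal centroidal axis using Ī + A·d² with d = y − 53.919:
  bottom plate: d = -42.919 mm → contributes +9 938 786 mm⁴
  web plate: d = 18.081 mm → contributes +928 214 mm⁴
  top plate: d = 79.081 mm → contributes +16 616 661 mm⁴
  hole: d = -42.919 mm → contributes −145 162 mm⁴
Total I = 27 338 499 mm⁴.

I_xx ≈ 2.73 × 10⁷ mm⁴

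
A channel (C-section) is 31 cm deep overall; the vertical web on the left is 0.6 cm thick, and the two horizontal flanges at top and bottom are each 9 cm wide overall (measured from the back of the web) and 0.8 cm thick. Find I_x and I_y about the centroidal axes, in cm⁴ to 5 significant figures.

Decompose the section into non-overlapping parts with the origin at the bottom-left of its bounding rectangle.
Web: 0.6 × 31, A = 18.6 cm², y = 15.5 cm, Ī = 1489.55 cm⁴.
Top flange (beyond web): 8.4 × 0.8, A = 6.72 cm², y = 30.6 cm, Ī = 0.3584 cm⁴.
Bottom flange (beyond web): 8.4 × 0.8, A = 6.72 cm², y = 0.4 cm, Ī = 0.3584 cm⁴.
By symmetry the centroid is at mid-height, ȳ = 15.5 cm.
Transfer each piece to the centroidal x-axis using Ī + A·d² with d = y − 15.5:
  web: d = 0 cm → contributes +1489.55 cm⁴
  top flange (beyond web): d = 15.1 cm → contributes +1532.586 cm⁴
  bottom flange (beyond web): d = -15.1 cm → contributes +1532.586 cm⁴
Total I = 4554.721 cm⁴.
For the y-axis: x̄ = 2.18764 cm.
Repeating about the centroidal y-axis gives I_y = 237.5807 cm⁴.

I_x ≈ 4554.7 cm⁴, I_y ≈ 237.58 cm⁴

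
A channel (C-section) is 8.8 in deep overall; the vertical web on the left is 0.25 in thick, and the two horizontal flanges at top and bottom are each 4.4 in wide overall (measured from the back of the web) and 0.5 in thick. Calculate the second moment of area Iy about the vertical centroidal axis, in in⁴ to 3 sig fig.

Iy ≈ 12.9 in⁴

Break the section into simple shapes (no overlaps), measuring from the bottom-left corner of the bounding box.
Web: 0.25 × 8.8, A = 2.2 in², x = 0.125 in, Ī = 0.011458 in⁴.
Top flange (beyond web): 4.15 × 0.5, A = 2.075 in², x = 2.325 in, Ī = 2.9781 in⁴.
Bottom flange (beyond web): 4.15 × 0.5, A = 2.075 in², x = 2.325 in, Ī = 2.9781 in⁴.
Centroid: x̄ = ΣA·x / ΣA = 1.5628 in.
Transfer each piece to the vertical centroidal axis using Ī + A·d² with d = x − 1.5628:
  web: d = -1.4378 in → contributes +4.5594 in⁴
  top flange (beyond web): d = 0.7622 in → contributes +4.1835 in⁴
  bottom flange (beyond web): d = 0.7622 in → contributes +4.1835 in⁴
Total I = 12.927 in⁴.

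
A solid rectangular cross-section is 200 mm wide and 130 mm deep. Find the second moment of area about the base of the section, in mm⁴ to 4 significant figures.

The section: 200 × 130, A = 26 000 mm², y = 65 mm, Ī = 36 616 667 mm⁴.
Transfer it to the base of the section using Ī + A·d² with d = y − 0:
  the section: d = 65 mm → contributes +146 466 667 mm⁴
Total I = 146 466 667 mm⁴.

I_base ≈ 1.465 × 10⁸ mm⁴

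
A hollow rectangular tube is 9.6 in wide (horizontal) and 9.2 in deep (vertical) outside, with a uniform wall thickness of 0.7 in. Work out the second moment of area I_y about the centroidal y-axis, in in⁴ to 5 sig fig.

Break the section into simple shapes (no overlaps), measuring from the bottom-left corner of the bounding box.
Outer rectangle: 9.6 × 9.2, A = 88.32 in², x = 4.8 in, Ī = 678.2976 in⁴.
Inner void (subtracted): 8.2 × 7.8, A = 63.96 in², x = 4.8 in, Ī = 358.3892 in⁴.
By symmetry the centroid is at mid-width, x̄ = 4.8 in.
All pieces are centred on the centroidal y-axis, so I = ΣĪ (holes subtracted) = 319.9084 in⁴.

I_y ≈ 319.91 in⁴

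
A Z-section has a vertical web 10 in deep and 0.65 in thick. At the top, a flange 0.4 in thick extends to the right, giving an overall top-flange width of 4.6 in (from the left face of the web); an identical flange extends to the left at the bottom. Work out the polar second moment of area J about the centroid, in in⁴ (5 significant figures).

J ≈ 148.07 in⁴

Break the section into simple shapes (no overlaps), measuring from the bottom-left corner of the bounding box.
Web: 0.65 × 10, A = 6.5 in², y = 5 in, Ī = 54.16667 in⁴.
Top flange (beyond web): 3.95 × 0.4, A = 1.58 in², y = 9.8 in, Ī = 0.02106667 in⁴.
Bottom flange (beyond web): 3.95 × 0.4, A = 1.58 in², y = 0.2 in, Ī = 0.02106667 in⁴.
Centroid: ȳ = ΣA·y / ΣA = 5 in.
Transfer each piece to the centroidal x-axis using Ī + A·d² with d = y − 5:
  web: d = 0 in → contributes +54.16667 in⁴
  top flange (beyond web): d = 4.8 in → contributes +36.42427 in⁴
  bottom flange (beyond web): d = -4.8 in → contributes +36.42427 in⁴
Total I = 127.0152 in⁴.
For the y-axis: x̄ = 4.275 in.
Repeating about the centroidal y-axis gives I_y = 21.05391 in⁴.
Polar second moment: J = I_x + I_y = 148.0691 in⁴.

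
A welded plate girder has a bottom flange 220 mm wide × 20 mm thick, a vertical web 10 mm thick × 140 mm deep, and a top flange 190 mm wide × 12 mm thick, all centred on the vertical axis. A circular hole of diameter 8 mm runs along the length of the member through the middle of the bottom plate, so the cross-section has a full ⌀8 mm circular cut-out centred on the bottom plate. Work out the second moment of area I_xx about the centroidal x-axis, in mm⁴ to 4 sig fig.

Break the section into simple shapes (no overlaps), measuring from the bottom-left corner of the bounding box.
Bottom plate: 220 × 20, A = 4 400 mm², y = 10 mm, Ī = 146 667 mm⁴.
Web plate: 10 × 140, A = 1 400 mm², y = 90 mm, Ī = 2 286 667 mm⁴.
Top plate: 190 × 12, A = 2 280 mm², y = 166 mm, Ī = 27 360 mm⁴.
Hole (subtracted): ⌀8, A = 50.2655 mm², y = 10 mm, Ī = 201.062 mm⁴.
Centroid: ȳ = ΣA·y / ΣA = 68.2435 mm.
Transfer each piece to the centroidal x-axis using Ī + A·d² with d = y − 68.2435:
  bottom plate: d = -58.2435 mm → contributes +15 072 820 mm⁴
  web plate: d = 21.7565 mm → contributes +2 949 349 mm⁴
  top plate: d = 97.7565 mm → contributes +21 815 791 mm⁴
  hole: d = -58.2435 mm → contributes −170 717 mm⁴
Total I = 39 667 243 mm⁴.

I_xx ≈ 3.967 × 10⁷ mm⁴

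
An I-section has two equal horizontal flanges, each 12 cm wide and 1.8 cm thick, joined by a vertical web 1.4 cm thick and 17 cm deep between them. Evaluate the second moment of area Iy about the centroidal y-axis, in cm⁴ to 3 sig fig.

Iy ≈ 522 cm⁴

Decompose the section into non-overlapping parts with the origin at the bottom-left of its bounding rectangle.
Bottom flange: 12 × 1.8, A = 21.6 cm², x = 6 cm, Ī = 259.2 cm⁴.
Web: 1.4 × 17, A = 23.8 cm², x = 6 cm, Ī = 3.8873 cm⁴.
Top flange: 12 × 1.8, A = 21.6 cm², x = 6 cm, Ī = 259.2 cm⁴.
By symmetry the centroid is at mid-width, x̄ = 6 cm.
All pieces are centred on the centroidal y-axis, so I = ΣĪ = 522.29 cm⁴.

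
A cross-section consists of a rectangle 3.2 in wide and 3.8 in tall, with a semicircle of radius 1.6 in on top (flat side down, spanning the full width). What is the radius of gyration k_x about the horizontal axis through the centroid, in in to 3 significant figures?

Break the section into simple shapes (no overlaps), measuring from the bottom-left corner of the bounding box.
Rectangular body: 3.2 × 3.8, A = 12.16 in², y = 1.9 in, Ī = 14.633 in⁴.
Semicircular cap: semicircle r = 1.6, A = 4.0212 in², y = 4.4791 in, Ī = 0.7193 in⁴.
Centroid: ȳ = ΣA·y / ΣA = 2.5409 in.
Transfer each piece to the horizontal axis through the centroid using Ī + A·d² with d = y − 2.5409:
  rectangular body: d = -0.64093 in → contributes +19.628 in⁴
  semicircular cap: d = 1.9381 in → contributes +15.825 in⁴
Total I = 35.452 in⁴.
Radius of gyration: k = √(I/A) = √(35.452 / 16.181) = 1.4802 in.

k_x ≈ 1.48 in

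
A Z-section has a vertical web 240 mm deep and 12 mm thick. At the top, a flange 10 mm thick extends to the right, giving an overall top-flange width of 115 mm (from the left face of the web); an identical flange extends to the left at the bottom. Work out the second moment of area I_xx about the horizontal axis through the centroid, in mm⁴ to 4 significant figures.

Treat the section as a set of non-overlapping primitives; coordinates are from the bounding-box lower-left.
Web: 12 × 240, A = 2 880 mm², y = 120 mm, Ī = 13 824 000 mm⁴.
Top flange (beyond web): 103 × 10, A = 1 030 mm², y = 235 mm, Ī = 8583.33 mm⁴.
Bottom flange (beyond web): 103 × 10, A = 1 030 mm², y = 5 mm, Ī = 8583.33 mm⁴.
Centroid: ȳ = ΣA·y / ΣA = 120 mm.
Transfer each piece to the horizontal axis through the centroid using Ī + A·d² with d = y − 120:
  web: d = 0 mm → contributes +13 824 000 mm⁴
  top flange (beyond web): d = 115 mm → contributes +13 630 333 mm⁴
  bottom flange (beyond web): d = -115 mm → contributes +13 630 333 mm⁴
Total I = 41 084 667 mm⁴.

I_xx ≈ 4.108 × 10⁷ mm⁴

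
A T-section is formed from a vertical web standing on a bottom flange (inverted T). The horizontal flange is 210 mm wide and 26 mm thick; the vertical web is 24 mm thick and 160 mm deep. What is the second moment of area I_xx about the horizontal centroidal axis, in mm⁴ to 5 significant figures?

I_xx ≈ 2.7998 × 10⁷ mm⁴

Treat the section as a set of non-overlapping primitives; coordinates are from the bounding-box lower-left.
Flange: 210 × 26, A = 5 460 mm², y = 13 mm, Ī = 307 580 mm⁴.
Web: 24 × 160, A = 3 840 mm², y = 106 mm, Ī = 8 192 000 mm⁴.
Centroid: ȳ = ΣA·y / ΣA = 51.4 mm.
Transfer each piece to the horizontal centroidal axis using Ī + A·d² with d = y − 51.4:
  flange: d = -38.4 mm → contributes +8 358 678 mm⁴
  web: d = 54.6 mm → contributes +19 639 654 mm⁴
Total I = 27 998 332 mm⁴.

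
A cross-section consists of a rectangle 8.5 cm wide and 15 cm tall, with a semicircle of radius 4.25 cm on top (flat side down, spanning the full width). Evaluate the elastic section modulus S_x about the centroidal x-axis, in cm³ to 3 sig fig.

S_x ≈ 441 cm³

Decompose the section into non-overlapping parts with the origin at the bottom-left of its bounding rectangle.
Rectangular body: 8.5 × 15, A = 127.5 cm², y = 7.5 cm, Ī = 2390.6 cm⁴.
Semicircular cap: semicircle r = 4.25, A = 28.373 cm², y = 16.804 cm, Ī = 35.809 cm⁴.
Centroid: ȳ = ΣA·y / ΣA = 9.1935 cm.
Transfer each piece to the centroidal x-axis using Ī + A·d² with d = y − 9.1935:
  rectangular body: d = -1.6935 cm → contributes +2756.3 cm⁴
  semicircular cap: d = 7.6103 cm → contributes +1 679 cm⁴
Total I = 4435.3 cm⁴.
Extreme fibre distance c = 10.056 cm; S = I/c = 441.04 cm³.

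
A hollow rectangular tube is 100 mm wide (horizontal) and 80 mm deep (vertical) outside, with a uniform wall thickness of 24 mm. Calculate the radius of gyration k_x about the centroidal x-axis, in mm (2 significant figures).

k_x ≈ 26 mm

Split into non-overlapping primitives; take the origin at the lower-left of the bounding box.
Outer rectangle: 100 × 80, A = 8 000 mm², y = 40 mm, Ī = 4 266 667 mm⁴.
Inner void (subtracted): 52 × 32, A = 1 664 mm², y = 40 mm, Ī = 141 995 mm⁴.
By symmetry the centroid is at mid-height, ȳ = 40 mm.
All pieces are centred on the centroidal x-axis, so I = ΣĪ (holes subtracted) = 4 124 672 mm⁴.
Radius of gyration: k = √(I/A) = √(4 124 672 / 6 336) = 25.51 mm.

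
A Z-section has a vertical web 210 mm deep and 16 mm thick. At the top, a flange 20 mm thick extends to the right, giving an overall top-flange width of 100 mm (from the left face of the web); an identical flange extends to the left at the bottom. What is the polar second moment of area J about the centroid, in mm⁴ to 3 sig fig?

J ≈ 5.32 × 10⁷ mm⁴

Treat the section as a set of non-overlapping primitives; coordinates are from the bounding-box lower-left.
Web: 16 × 210, A = 3 360 mm², y = 105 mm, Ī = 12 348 000 mm⁴.
Top flange (beyond web): 84 × 20, A = 1 680 mm², y = 200 mm, Ī = 56 000 mm⁴.
Bottom flange (beyond web): 84 × 20, A = 1 680 mm², y = 10 mm, Ī = 56 000 mm⁴.
Centroid: ȳ = ΣA·y / ΣA = 105 mm.
Transfer each piece to the centroidal x-axis using Ī + A·d² with d = y − 105:
  web: d = 0 mm → contributes +12 348 000 mm⁴
  top flange (beyond web): d = 95 mm → contributes +15 218 000 mm⁴
  bottom flange (beyond web): d = -95 mm → contributes +15 218 000 mm⁴
Total I = 42 784 000 mm⁴.
For the y-axis: x̄ = 92 mm.
Repeating about the centroidal y-axis gives I_y = 10 447 360 mm⁴.
Polar second moment: J = I_x + I_y = 53 231 360 mm⁴.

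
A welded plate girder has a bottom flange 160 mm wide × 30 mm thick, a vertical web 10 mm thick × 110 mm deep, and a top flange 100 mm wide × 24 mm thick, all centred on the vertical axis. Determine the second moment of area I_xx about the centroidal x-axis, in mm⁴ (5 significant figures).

I_xx ≈ 3.2180 × 10⁷ mm⁴

Split into non-overlapping primitives; take the origin at the lower-left of the bounding box.
Bottom plate: 160 × 30, A = 4 800 mm², y = 15 mm, Ī = 360 000 mm⁴.
Web plate: 10 × 110, A = 1 100 mm², y = 85 mm, Ī = 1 109 167 mm⁴.
Top plate: 100 × 24, A = 2 400 mm², y = 152 mm, Ī = 115 200 mm⁴.
Centroid: ȳ = ΣA·y / ΣA = 63.89157 mm.
Transfer each piece to the centroidal x-axis using Ī + A·d² with d = y − 63.89157:
  bottom plate: d = -48.89157 mm → contributes +11 833 849 mm⁴
  web plate: d = 21.10843 mm → contributes +1 599 289 mm⁴
  top plate: d = 88.10843 mm → contributes +18 746 631 mm⁴
Total I = 32 179 769 mm⁴.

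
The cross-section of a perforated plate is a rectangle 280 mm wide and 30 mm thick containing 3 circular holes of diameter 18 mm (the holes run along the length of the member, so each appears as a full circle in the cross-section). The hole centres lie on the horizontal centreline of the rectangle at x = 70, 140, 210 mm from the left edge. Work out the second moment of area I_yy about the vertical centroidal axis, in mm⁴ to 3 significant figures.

I_yy ≈ 5.24 × 10⁷ mm⁴

Decompose the section into non-overlapping parts with the origin at the bottom-left of its bounding rectangle.
Plate: 280 × 30, A = 8 400 mm², x = 140 mm, Ī = 54 880 000 mm⁴.
Hole 1 (subtracted): ⌀18, A = 254.47 mm², x = 70 mm, Ī = 5 153 mm⁴.
Hole 2 (subtracted): ⌀18, A = 254.47 mm², x = 140 mm, Ī = 5 153 mm⁴.
Hole 3 (subtracted): ⌀18, A = 254.47 mm², x = 210 mm, Ī = 5 153 mm⁴.
By symmetry the centroid is at mid-width, x̄ = 140 mm.
Transfer each piece to the vertical centroidal axis using Ī + A·d² with d = x − 140:
  plate: d = 0 mm → contributes +54 880 000 mm⁴
  hole 1: d = -70 mm → contributes −1 252 051 mm⁴
  hole 2: d = 0 mm → contributes −5 153 mm⁴
  hole 3: d = 70 mm → contributes −1 252 051 mm⁴
Total I = 52 370 745 mm⁴.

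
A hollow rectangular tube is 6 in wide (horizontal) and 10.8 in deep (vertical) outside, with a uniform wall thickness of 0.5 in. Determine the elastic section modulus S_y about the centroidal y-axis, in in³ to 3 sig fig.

Treat the section as a set of non-overlapping primitives; coordinates are from the bounding-box lower-left.
Outer rectangle: 6 × 10.8, A = 64.8 in², x = 3 in, Ī = 194.4 in⁴.
Inner void (subtracted): 5 × 9.8, A = 49 in², x = 3 in, Ī = 102.08 in⁴.
By symmetry the centroid is at mid-width, x̄ = 3 in.
All pieces are centred on the centroidal y-axis, so I = ΣĪ (holes subtracted) = 92.317 in⁴.
Extreme fibre distance c = 3 in; S = I/c = 30.772 in³.

S_y ≈ 30.8 in³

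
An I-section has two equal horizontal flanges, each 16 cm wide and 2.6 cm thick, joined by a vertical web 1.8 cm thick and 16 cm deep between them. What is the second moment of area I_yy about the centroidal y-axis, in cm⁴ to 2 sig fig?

Decompose the section into non-overlapping parts with the origin at the bottom-left of its bounding rectangle.
Bottom flange: 16 × 2.6, A = 41.6 cm², x = 8 cm, Ī = 887.5 cm⁴.
Web: 1.8 × 16, A = 28.8 cm², x = 8 cm, Ī = 7.776 cm⁴.
Top flange: 16 × 2.6, A = 41.6 cm², x = 8 cm, Ī = 887.5 cm⁴.
By symmetry the centroid is at mid-width, x̄ = 8 cm.
All pieces are centred on the centroidal y-axis, so I = ΣĪ = 1 783 cm⁴.

I_yy ≈ 1800 cm⁴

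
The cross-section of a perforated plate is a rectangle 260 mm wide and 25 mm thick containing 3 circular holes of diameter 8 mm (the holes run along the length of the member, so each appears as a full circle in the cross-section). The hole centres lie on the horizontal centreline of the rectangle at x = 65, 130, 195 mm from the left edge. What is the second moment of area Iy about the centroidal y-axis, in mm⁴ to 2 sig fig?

Iy ≈ 3.6 × 10⁷ mm⁴

Decompose the section into non-overlapping parts with the origin at the bottom-left of its bounding rectangle.
Plate: 260 × 25, A = 6 500 mm², x = 130 mm, Ī = 36 616 667 mm⁴.
Hole 1 (subtracted): ⌀8, A = 50.27 mm², x = 65 mm, Ī = 201.1 mm⁴.
Hole 2 (subtracted): ⌀8, A = 50.27 mm², x = 130 mm, Ī = 201.1 mm⁴.
Hole 3 (subtracted): ⌀8, A = 50.27 mm², x = 195 mm, Ī = 201.1 mm⁴.
By symmetry the centroid is at mid-width, x̄ = 130 mm.
Transfer each piece to the centroidal y-axis using Ī + A·d² with d = x − 130:
  plate: d = 0 mm → contributes +36 616 667 mm⁴
  hole 1: d = -65 mm → contributes −212 573 mm⁴
  hole 2: d = 0 mm → contributes −201.1 mm⁴
  hole 3: d = 65 mm → contributes −212 573 mm⁴
Total I = 36 191 320 mm⁴.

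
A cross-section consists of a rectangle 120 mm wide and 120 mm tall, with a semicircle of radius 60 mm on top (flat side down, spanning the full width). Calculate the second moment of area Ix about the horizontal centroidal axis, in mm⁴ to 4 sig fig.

Ix ≈ 4.836 × 10⁷ mm⁴

Treat the section as a set of non-overlapping primitives; coordinates are from the bounding-box lower-left.
Rectangular body: 120 × 120, A = 14 400 mm², y = 60 mm, Ī = 17 280 000 mm⁴.
Semicircular cap: semicircle r = 60, A = 5654.87 mm², y = 145.465 mm, Ī = 1 422 450 mm⁴.
Centroid: ȳ = ΣA·y / ΣA = 84.0985 mm.
Transfer each piece to the horizontal centroidal axis using Ī + A·d² with d = y − 84.0985:
  rectangular body: d = -24.0985 mm → contributes +25 642 616 mm⁴
  semicircular cap: d = 61.3663 mm → contributes +22 717 677 mm⁴
Total I = 48 360 293 mm⁴.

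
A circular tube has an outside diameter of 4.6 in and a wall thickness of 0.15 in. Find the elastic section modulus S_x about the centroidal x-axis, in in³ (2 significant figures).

S_x ≈ 2.3 in³

Break the section into simple shapes (no overlaps), measuring from the bottom-left corner of the bounding box.
Outer circle: ⌀4.6, A = 16.62 in², y = 2.3 in, Ī = 21.98 in⁴.
Bore (subtracted): ⌀4.3, A = 14.52 in², y = 2.3 in, Ī = 16.78 in⁴.
By symmetry the centroid is at mid-height, ȳ = 2.3 in.
All pieces are centred on the centroidal x-axis, so I = ΣĪ (holes subtracted) = 5.197 in⁴.
Extreme fibre distance c = 2.3 in; S = I/c = 2.259 in³.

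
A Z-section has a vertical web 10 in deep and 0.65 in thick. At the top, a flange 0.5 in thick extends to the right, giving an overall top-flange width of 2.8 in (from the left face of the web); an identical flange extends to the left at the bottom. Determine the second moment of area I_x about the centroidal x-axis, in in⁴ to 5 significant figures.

Split into non-overlapping primitives; take the origin at the lower-left of the bounding box.
Web: 0.65 × 10, A = 6.5 in², y = 5 in, Ī = 54.16667 in⁴.
Top flange (beyond web): 2.15 × 0.5, A = 1.075 in², y = 9.75 in, Ī = 0.02239583 in⁴.
Bottom flange (beyond web): 2.15 × 0.5, A = 1.075 in², y = 0.25 in, Ī = 0.02239583 in⁴.
Centroid: ȳ = ΣA·y / ΣA = 5 in.
Transfer each piece to the centroidal x-axis using Ī + A·d² with d = y − 5:
  web: d = 0 in → contributes +54.16667 in⁴
  top flange (beyond web): d = 4.75 in → contributes +24.27708 in⁴
  bottom flange (beyond web): d = -4.75 in → contributes +24.27708 in⁴
Total I = 102.7208 in⁴.

I_x ≈ 102.72 in⁴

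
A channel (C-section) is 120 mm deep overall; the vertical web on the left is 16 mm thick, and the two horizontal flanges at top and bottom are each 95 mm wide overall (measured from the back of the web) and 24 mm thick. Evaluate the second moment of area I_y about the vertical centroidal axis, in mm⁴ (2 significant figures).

I_y ≈ 4.9 × 10⁶ mm⁴

Break the section into simple shapes (no overlaps), measuring from the bottom-left corner of the bounding box.
Web: 16 × 120, A = 1 920 mm², x = 8 mm, Ī = 40 960 mm⁴.
Top flange (beyond web): 79 × 24, A = 1 896 mm², x = 55.5 mm, Ī = 986 078 mm⁴.
Bottom flange (beyond web): 79 × 24, A = 1 896 mm², x = 55.5 mm, Ī = 986 078 mm⁴.
Centroid: x̄ = ΣA·x / ΣA = 39.53 mm.
Transfer each piece to the vertical centroidal axis using Ī + A·d² with d = x − 39.53:
  web: d = -31.53 mm → contributes +1 950 148 mm⁴
  top flange (beyond web): d = 15.97 mm → contributes +1 469 417 mm⁴
  bottom flange (beyond web): d = 15.97 mm → contributes +1 469 417 mm⁴
Total I = 4 888 982 mm⁴.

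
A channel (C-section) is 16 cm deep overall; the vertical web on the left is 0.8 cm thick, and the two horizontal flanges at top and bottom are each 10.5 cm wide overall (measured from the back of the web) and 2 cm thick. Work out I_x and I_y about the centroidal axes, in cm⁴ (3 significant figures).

Decompose the section into non-overlapping parts with the origin at the bottom-left of its bounding rectangle.
Web: 0.8 × 16, A = 12.8 cm², y = 8 cm, Ī = 273.07 cm⁴.
Top flange (beyond web): 9.7 × 2, A = 19.4 cm², y = 15 cm, Ī = 6.4667 cm⁴.
Bottom flange (beyond web): 9.7 × 2, A = 19.4 cm², y = 1 cm, Ī = 6.4667 cm⁴.
By symmetry the centroid is at mid-height, ȳ = 8 cm.
Transfer each piece to the centroidal x-axis using Ī + A·d² with d = y − 8:
  web: d = 0 cm → contributes +273.07 cm⁴
  top flange (beyond web): d = 7 cm → contributes +957.07 cm⁴
  bottom flange (beyond web): d = -7 cm → contributes +957.07 cm⁴
Total I = 2187.2 cm⁴.
For the y-axis: x̄ = 4.3477 cm.
Repeating about the centroidal y-axis gives I_y = 570.19 cm⁴.

I_x ≈ 2190 cm⁴, I_y ≈ 570 cm⁴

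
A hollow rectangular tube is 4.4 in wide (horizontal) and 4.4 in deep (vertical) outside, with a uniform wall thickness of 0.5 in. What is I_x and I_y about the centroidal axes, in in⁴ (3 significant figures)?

Break the section into simple shapes (no overlaps), measuring from the bottom-left corner of the bounding box.
Outer rectangle: 4.4 × 4.4, A = 19.36 in², y = 2.2 in, Ī = 31.234 in⁴.
Inner void (subtracted): 3.4 × 3.4, A = 11.56 in², y = 2.2 in, Ī = 11.136 in⁴.
By symmetry the centroid is at mid-height, ȳ = 2.2 in.
All pieces are centred on the centroidal x-axis, so I = ΣĪ (holes subtracted) = 20.098 in⁴.
Repeating about the centroidal y-axis gives I_y = 20.098 in⁴.

I_x ≈ 20.1 in⁴, I_y ≈ 20.1 in⁴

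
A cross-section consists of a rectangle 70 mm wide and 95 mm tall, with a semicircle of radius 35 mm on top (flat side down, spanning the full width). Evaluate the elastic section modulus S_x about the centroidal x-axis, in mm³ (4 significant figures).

S_x ≈ 1.601 × 10⁵ mm³

Split into non-overlapping primitives; take the origin at the lower-left of the bounding box.
Rectangular body: 70 × 95, A = 6 650 mm², y = 47.5 mm, Ī = 5 001 354 mm⁴.
Semicircular cap: semicircle r = 35, A = 1924.23 mm², y = 109.854 mm, Ī = 164 704 mm⁴.
Centroid: ȳ = ΣA·y / ΣA = 61.4936 mm.
Transfer each piece to the centroidal x-axis using Ī + A·d² with d = y − 61.4936:
  rectangular body: d = -13.9936 mm → contributes +6 303 558 mm⁴
  semicircular cap: d = 48.3609 mm → contributes +4 665 036 mm⁴
Total I = 10 968 593 mm⁴.
Extreme fibre distance c = 68.5064 mm; S = I/c = 160 110 mm³.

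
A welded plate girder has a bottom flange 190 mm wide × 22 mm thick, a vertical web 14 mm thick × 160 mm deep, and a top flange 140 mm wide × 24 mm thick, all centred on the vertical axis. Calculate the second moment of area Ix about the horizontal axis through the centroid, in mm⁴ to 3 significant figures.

Ix ≈ 6.76 × 10⁷ mm⁴

Split into non-overlapping primitives; take the origin at the lower-left of the bounding box.
Bottom plate: 190 × 22, A = 4 180 mm², y = 11 mm, Ī = 168 593 mm⁴.
Web plate: 14 × 160, A = 2 240 mm², y = 102 mm, Ī = 4 778 667 mm⁴.
Top plate: 140 × 24, A = 3 360 mm², y = 194 mm, Ī = 161 280 mm⁴.
Centroid: ȳ = ΣA·y / ΣA = 94.714 mm.
Transfer each piece to the horizontal axis through the centroid using Ī + A·d² with d = y − 94.714:
  bottom plate: d = -83.714 mm → contributes +29 461 966 mm⁴
  web plate: d = 7.2863 mm → contributes +4 897 589 mm⁴
  top plate: d = 99.286 mm → contributes +33 283 384 mm⁴
Total I = 67 642 938 mm⁴.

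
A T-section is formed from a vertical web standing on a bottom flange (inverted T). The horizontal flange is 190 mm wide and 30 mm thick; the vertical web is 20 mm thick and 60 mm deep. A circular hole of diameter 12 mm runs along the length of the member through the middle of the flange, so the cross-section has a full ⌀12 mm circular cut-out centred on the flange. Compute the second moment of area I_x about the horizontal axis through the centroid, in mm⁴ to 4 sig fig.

I_x ≈ 2.787 × 10⁶ mm⁴

Decompose the section into non-overlapping parts with the origin at the bottom-left of its bounding rectangle.
Flange: 190 × 30, A = 5 700 mm², y = 15 mm, Ī = 427 500 mm⁴.
Web: 20 × 60, A = 1 200 mm², y = 60 mm, Ī = 360 000 mm⁴.
Hole (subtracted): ⌀12, A = 113.097 mm², y = 15 mm, Ī = 1017.88 mm⁴.
Centroid: ȳ = ΣA·y / ΣA = 22.9565 mm.
Transfer each piece to the horizontal axis through the centroid using Ī + A·d² with d = y − 22.9565:
  flange: d = -7.9565 mm → contributes +788 344 mm⁴
  web: d = 37.0435 mm → contributes +2 006 665 mm⁴
  hole: d = -7.9565 mm → contributes −8177.61 mm⁴
Total I = 2 786 831 mm⁴.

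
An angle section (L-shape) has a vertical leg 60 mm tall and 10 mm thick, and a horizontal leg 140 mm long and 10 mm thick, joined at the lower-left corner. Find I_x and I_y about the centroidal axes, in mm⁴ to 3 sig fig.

Treat the section as a set of non-overlapping primitives; coordinates are from the bounding-box lower-left.
Vertical leg: 10 × 60, A = 600 mm², y = 30 mm, Ī = 180 000 mm⁴.
Horizontal leg (remainder): 130 × 10, A = 1 300 mm², y = 5 mm, Ī = 10 833 mm⁴.
Centroid: ȳ = ΣA·y / ΣA = 12.895 mm.
Transfer each piece to the centroidal x-axis using Ī + A·d² with d = y − 12.895:
  vertical leg: d = 17.105 mm → contributes +355 554 mm⁴
  horizontal leg (remainder): d = -7.8947 mm → contributes +91 858 mm⁴
Total I = 447 412 mm⁴.
For the y-axis: x̄ = 52.895 mm.
Repeating about the centroidal y-axis gives I_y = 3 847 412 mm⁴.

I_x ≈ 4.47 × 10⁵ mm⁴, I_y ≈ 3.85 × 10⁶ mm⁴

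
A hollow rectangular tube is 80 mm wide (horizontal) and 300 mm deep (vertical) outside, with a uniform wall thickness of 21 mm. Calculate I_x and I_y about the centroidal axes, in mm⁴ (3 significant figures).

Split into non-overlapping primitives; take the origin at the lower-left of the bounding box.
Outer rectangle: 80 × 300, A = 24 000 mm², y = 150 mm, Ī = 180 000 000 mm⁴.
Inner void (subtracted): 38 × 258, A = 9 804 mm², y = 150 mm, Ī = 54 382 788 mm⁴.
By symmetry the centroid is at mid-height, ȳ = 150 mm.
All pieces are centred on the centroidal x-axis, so I = ΣĪ (holes subtracted) = 125 617 212 mm⁴.
Repeating about the centroidal y-axis gives I_y = 11 620 252 mm⁴.

I_x ≈ 1.26 × 10⁸ mm⁴, I_y ≈ 1.16 × 10⁷ mm⁴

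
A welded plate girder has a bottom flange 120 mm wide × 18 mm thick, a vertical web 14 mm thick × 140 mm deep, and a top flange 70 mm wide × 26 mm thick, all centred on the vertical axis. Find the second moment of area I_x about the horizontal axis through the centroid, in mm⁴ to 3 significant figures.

Break the section into simple shapes (no overlaps), measuring from the bottom-left corner of the bounding box.
Bottom plate: 120 × 18, A = 2 160 mm², y = 9 mm, Ī = 58 320 mm⁴.
Web plate: 14 × 140, A = 1 960 mm², y = 88 mm, Ī = 3 201 333 mm⁴.
Top plate: 70 × 26, A = 1 820 mm², y = 171 mm, Ī = 102 527 mm⁴.
Centroid: ȳ = ΣA·y / ΣA = 84.704 mm.
Transfer each piece to the horizontal axis through the centroid using Ī + A·d² with d = y − 84.704:
  bottom plate: d = -75.704 mm → contributes +12 437 390 mm⁴
  web plate: d = 3.2963 mm → contributes +3 222 630 mm⁴
  top plate: d = 86.296 mm → contributes +13 656 159 mm⁴
Total I = 29 316 179 mm⁴.

I_x ≈ 2.93 × 10⁷ mm⁴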